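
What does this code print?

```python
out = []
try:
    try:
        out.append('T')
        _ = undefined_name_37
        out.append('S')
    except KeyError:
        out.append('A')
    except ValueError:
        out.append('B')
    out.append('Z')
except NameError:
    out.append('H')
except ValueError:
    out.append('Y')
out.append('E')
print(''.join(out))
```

Execution trace: 'T' (inner try body) → 'H' (except NameError) → 'E' (after the try/except). Output: THE

Answer: THE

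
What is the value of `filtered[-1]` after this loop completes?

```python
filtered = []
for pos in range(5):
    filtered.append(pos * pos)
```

Last element of squares 0 to 4
`filtered` takes the values: [] → [0] → [0, 1] → [0, 1, 4] → [0, 1, 4, 9] → [0, 1, 4, 9, 16]
So `filtered[-1]` = 16

Answer: 16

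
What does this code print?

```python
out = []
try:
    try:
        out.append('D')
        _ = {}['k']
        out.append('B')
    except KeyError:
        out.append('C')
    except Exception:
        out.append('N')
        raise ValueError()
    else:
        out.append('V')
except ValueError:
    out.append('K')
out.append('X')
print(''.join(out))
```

Execution trace: 'D' (inner try body) → 'C' (inner except KeyError) → 'X' (after the try/except). Output: DCX

Answer: DCX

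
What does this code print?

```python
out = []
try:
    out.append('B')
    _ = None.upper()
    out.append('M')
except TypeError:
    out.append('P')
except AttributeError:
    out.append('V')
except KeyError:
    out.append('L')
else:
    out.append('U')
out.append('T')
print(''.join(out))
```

Execution trace: 'B' (try body) → 'V' (except AttributeError) → 'T' (after the try/except). Output: BVT

Answer: BVT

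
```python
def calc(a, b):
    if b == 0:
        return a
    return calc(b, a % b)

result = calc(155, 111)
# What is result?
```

calc(155, 111) -> calc(111, 44) -> calc(44, 23) -> calc(23, 21) -> calc(21, 2) -> calc(2, 1) -> calc(1, 0) -> 1

Answer: 1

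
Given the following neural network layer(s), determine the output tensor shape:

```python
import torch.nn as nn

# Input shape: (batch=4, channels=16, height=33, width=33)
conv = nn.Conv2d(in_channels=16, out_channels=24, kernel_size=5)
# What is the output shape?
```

Input: (4, 16, 33, 33) -> Output: (4, 24, 29, 29)

Answer: (4, 24, 29, 29)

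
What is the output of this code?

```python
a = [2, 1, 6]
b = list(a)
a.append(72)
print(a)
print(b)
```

Key concept: list() constructor creates copy.
Step by step:
`a = [2, 1, 6]` → a = [2, 1, 6]
`b = list(a)` → b = [2, 1, 6]
`a.append(72)` → a = [2, 1, 6, 72]
`print(a)` → prints [2, 1, 6, 72]
`print(b)` → prints [2, 1, 6]

Answer:
[2, 1, 6, 72]
[2, 1, 6]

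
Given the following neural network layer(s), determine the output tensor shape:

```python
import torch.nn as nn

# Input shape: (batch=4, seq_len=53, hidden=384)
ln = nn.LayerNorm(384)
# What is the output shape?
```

Input: (4, 53, 384) -> Output: (4, 53, 384)

Answer: (4, 53, 384)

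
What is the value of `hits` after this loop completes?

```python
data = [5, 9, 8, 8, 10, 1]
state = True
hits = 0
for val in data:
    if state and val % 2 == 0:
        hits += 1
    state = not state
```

Count even values at even positions
`hits` takes the values: 0 → 1 → 2

Answer: 2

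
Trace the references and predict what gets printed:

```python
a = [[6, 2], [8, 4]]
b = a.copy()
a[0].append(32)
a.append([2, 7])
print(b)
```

Key concept: shallow copy with nested lists.
Step by step:
`a = [[6, 2], [8, 4]]` → a = [[6, 2], [8, 4]]
`b = a.copy()` → b = [[6, 2], [8, 4]]
`a[0].append(32)` → a = [[6, 2, 32], [8, 4]]; b = [[6, 2, 32], [8, 4]]
`a.append([2, 7])` → a = [[6, 2, 32], [8, 4], [2, 7]]
`print(b)` → prints [[6, 2, 32], [8, 4]]

Answer: [[6, 2, 32], [8, 4]]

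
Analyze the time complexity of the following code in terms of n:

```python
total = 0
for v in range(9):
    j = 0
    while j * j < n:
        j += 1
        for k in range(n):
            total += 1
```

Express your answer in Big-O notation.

Each loop level contributes: 1 × √n × n. Multiplying the contributions gives O(n√n).

Answer: O(n√n)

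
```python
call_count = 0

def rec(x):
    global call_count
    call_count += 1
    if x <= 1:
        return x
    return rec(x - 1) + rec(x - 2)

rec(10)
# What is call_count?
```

Calls(x) = 1 + Calls(x-1) + Calls(x-2); Calls(0)=Calls(1)=1. For x=10 this gives 177.

Answer: 177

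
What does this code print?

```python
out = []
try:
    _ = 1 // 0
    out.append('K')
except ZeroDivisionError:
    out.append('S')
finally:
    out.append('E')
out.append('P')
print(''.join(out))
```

Execution trace: 'S' (except ZeroDivisionError) → 'E' (finally) → 'P' (after the try/except). Output: SEP

Answer: SEP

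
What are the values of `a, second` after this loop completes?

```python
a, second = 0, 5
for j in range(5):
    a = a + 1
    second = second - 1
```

a goes 0→5, second goes 5→0
`a, second` takes the values: (0, 5) → (1, 5) → (1, 4) → (2, 4) → (2, 3) → (3, 3) → (3, 2) → (4, 2) → (4, 1) → (5, 1) → (5, 0)

Answer: 5, 0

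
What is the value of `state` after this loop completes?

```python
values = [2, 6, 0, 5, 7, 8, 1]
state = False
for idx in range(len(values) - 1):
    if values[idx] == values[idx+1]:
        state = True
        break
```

Check consecutive duplicates in [2, 6, 0, 5, 7, 8, 1]
`state` takes the values: False

Answer: False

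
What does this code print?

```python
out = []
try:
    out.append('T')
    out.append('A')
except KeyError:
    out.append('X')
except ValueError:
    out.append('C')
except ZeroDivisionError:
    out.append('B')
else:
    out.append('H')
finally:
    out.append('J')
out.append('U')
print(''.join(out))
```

Execution trace: 'T' (try body) → 'A' (try body, no exception) → 'H' (else) → 'J' (finally) → 'U' (after the try/except). Output: TAHJU

Answer: TAHJU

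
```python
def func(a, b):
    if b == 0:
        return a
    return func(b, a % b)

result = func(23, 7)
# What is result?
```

func(23, 7) -> func(7, 2) -> func(2, 1) -> func(1, 0) -> 1

Answer: 1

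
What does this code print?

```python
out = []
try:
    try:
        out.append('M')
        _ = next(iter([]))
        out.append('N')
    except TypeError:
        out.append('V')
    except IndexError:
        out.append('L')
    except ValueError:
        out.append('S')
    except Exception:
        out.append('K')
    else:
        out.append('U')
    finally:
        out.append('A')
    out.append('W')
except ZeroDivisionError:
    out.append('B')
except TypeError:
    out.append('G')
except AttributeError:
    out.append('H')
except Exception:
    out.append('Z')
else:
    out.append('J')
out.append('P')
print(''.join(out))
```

Execution trace: 'M' (inner try body) → 'K' (inner except Exception) → 'A' (inner finally) → 'W' (try body, no exception) → 'J' (else) → 'P' (after the try/except). Output: MKAWJP

Answer: MKAWJP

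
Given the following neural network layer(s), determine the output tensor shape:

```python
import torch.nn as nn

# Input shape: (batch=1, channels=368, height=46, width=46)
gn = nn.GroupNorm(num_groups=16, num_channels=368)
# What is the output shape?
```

Input: (1, 368, 46, 46) -> Output: (1, 368, 46, 46)

Answer: (1, 368, 46, 46)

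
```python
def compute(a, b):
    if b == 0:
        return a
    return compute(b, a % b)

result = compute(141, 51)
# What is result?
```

compute(141, 51) -> compute(51, 39) -> compute(39, 12) -> compute(12, 3) -> compute(3, 0) -> 3

Answer: 3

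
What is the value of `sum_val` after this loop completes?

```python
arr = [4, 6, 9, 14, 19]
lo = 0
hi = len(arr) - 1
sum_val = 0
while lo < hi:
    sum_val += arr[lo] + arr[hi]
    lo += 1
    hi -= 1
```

Sum of pairs from ends
`sum_val` takes the values: 0 → 23 → 43

Answer: 43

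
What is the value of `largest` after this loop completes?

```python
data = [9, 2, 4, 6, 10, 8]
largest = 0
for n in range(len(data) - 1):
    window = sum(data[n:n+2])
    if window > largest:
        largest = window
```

Max sum of 2-element window in [9, 2, 4, 6, 10, 8]
`largest` takes the values: 0 → 11 → 16 → 18

Answer: 18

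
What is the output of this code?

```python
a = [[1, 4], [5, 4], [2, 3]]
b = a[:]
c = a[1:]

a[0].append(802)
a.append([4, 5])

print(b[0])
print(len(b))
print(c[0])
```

Key concept: slice with nested mutation.
Step by step:
`a = [[1, 4], [5, 4], [2, 3]]` → a = [[1, 4], [5, 4], [2, 3]]
`b = a[:]` → b = [[1, 4], [5, 4], [2, 3]]
`c = a[1:]` → c = [[5, 4], [2, 3]]
`a[0].append(802)` → a = [[1, 4, 802], [5, 4], [2, 3]]; b = [[1, 4, 802], [5, 4], [2, 3]]
`a.append([4, 5])` → a = [[1, 4, 802], [5, 4], [2, 3], [4, 5]]
`print(b[0])` → prints [1, 4, 802]
`print(len(b))` → prints 3
`print(c[0])` → prints [5, 4]

Answer:
[1, 4, 802]
3
[5, 4]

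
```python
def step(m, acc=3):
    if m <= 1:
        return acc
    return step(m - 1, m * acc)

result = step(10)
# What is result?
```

Accumulator trace (n, acc): (10, 3) -> (9, 30) -> (8, 270) -> (7, 2160) -> (6, 15120) -> (5, 90720) -> (4, 453600) -> (3, 1814400) -> (2, 5443200) -> (1, 10886400) -> return 10886400

Answer: 10886400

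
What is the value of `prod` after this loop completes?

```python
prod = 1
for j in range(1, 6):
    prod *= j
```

5! = 120
`prod` takes the values: 1 → 2 → 6 → 24 → 120

Answer: 120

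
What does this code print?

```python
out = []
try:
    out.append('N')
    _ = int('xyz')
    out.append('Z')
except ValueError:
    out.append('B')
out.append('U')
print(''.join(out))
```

Execution trace: 'N' (try body) → 'B' (except ValueError) → 'U' (after the try/except). Output: NBU

Answer: NBU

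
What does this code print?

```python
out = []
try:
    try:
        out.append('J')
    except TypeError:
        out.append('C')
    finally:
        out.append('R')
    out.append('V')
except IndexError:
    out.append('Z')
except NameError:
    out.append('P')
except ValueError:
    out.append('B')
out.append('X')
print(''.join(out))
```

Execution trace: 'J' (inner try body, no exception) → 'R' (inner finally) → 'V' (try body, no exception) → 'X' (after the try/except). Output: JRVX

Answer: JRVX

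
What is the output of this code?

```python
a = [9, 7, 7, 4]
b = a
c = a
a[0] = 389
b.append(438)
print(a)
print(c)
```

Key concept: multiple aliases.
Step by step:
`a = [9, 7, 7, 4]` → a = [9, 7, 7, 4]
`b = a` → b = [9, 7, 7, 4] (same object as a)
`c = a` → c = [9, 7, 7, 4] (same object as a, b)
`a[0] = 389` → a = [389, 7, 7, 4] (same object as b, c); b = [389, 7, 7, 4] (same object as a, c); c = [389, 7, 7, 4] (same object as a, b)
`b.append(438)` → a = [389, 7, 7, 4, 438] (same object as b, c); b = [389, 7, 7, 4, 438] (same object as a, c); c = [389, 7, 7, 4, 438] (same object as a, b)
`print(a)` → prints [389, 7, 7, 4, 438]
`print(c)` → prints [389, 7, 7, 4, 438]

Answer:
[389, 7, 7, 4, 438]
[389, 7, 7, 4, 438]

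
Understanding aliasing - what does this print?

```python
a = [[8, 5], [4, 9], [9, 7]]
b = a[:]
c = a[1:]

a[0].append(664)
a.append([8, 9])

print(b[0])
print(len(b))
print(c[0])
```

Key concept: slice with nested mutation.
Step by step:
`a = [[8, 5], [4, 9], [9, 7]]` → a = [[8, 5], [4, 9], [9, 7]]
`b = a[:]` → b = [[8, 5], [4, 9], [9, 7]]
`c = a[1:]` → c = [[4, 9], [9, 7]]
`a[0].append(664)` → a = [[8, 5, 664], [4, 9], [9, 7]]; b = [[8, 5, 664], [4, 9], [9, 7]]
`a.append([8, 9])` → a = [[8, 5, 664], [4, 9], [9, 7], [8, 9]]
`print(b[0])` → prints [8, 5, 664]
`print(len(b))` → prints 3
`print(c[0])` → prints [4, 9]

Answer:
[8, 5, 664]
3
[4, 9]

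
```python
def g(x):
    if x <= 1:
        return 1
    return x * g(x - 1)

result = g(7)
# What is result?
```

g(7) = 7 * 6 * 5 * 4 * 3 * 2 * 1 = 5040

Answer: 5040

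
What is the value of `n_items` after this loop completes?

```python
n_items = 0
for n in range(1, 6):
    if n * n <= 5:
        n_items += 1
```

Count numbers where n² ≤ 5
`n_items` takes the values: 0 → 1 → 2

Answer: 2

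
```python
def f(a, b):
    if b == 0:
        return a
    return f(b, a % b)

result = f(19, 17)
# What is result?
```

f(19, 17) -> f(17, 2) -> f(2, 1) -> f(1, 0) -> 1

Answer: 1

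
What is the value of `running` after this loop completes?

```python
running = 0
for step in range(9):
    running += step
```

Sum of 0 to 8 = 36
`running` takes the values: 0 → 1 → 3 → 6 → 10 → 15 → 21 → 28 → 36

Answer: 36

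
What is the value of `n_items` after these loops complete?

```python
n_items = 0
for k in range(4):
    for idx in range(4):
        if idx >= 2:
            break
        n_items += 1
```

Inner breaks at 2, outer runs 4 times
`n_items` takes the values: 0 → 1 → 2 → 3 → 4 → 5 → 6 → 7 → 8

Answer: 8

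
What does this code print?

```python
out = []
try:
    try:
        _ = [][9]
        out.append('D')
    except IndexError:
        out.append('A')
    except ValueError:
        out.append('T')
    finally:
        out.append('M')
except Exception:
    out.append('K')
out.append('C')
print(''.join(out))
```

Execution trace: 'A' (inner except IndexError) → 'M' (inner finally) → 'C' (after the try/except). Output: AMC

Answer: AMC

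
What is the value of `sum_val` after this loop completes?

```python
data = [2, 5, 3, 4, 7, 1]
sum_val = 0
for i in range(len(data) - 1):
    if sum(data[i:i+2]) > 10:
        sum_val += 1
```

Count windows with sum > 10
`sum_val` takes the values: 0 → 1

Answer: 1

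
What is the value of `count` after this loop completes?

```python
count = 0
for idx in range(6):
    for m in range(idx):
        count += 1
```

Triangle number: 0+1+2+...+5
`count` takes the values: 0 → 1 → 2 → 3 → 4 → 5 → 6 → 7 → 8 → 9 → 10 → 11 → 12 → 13 → 14 → 15

Answer: 15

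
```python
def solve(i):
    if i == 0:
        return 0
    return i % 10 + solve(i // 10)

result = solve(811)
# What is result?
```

Sum of digits of 811: 1 + 1 + 8 = 10

Answer: 10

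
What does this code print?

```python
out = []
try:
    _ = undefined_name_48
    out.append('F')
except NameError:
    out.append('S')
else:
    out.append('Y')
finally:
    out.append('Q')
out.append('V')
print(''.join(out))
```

Execution trace: 'S' (except NameError) → 'Q' (finally) → 'V' (after the try/except). Output: SQV

Answer: SQV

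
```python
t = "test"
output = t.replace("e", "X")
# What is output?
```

Trace:
`t = "test"` → t = 'test'
`output = t.replace("e", "X")` → output = 'tXst'
So output = 'tXst'

Answer: 'tXst'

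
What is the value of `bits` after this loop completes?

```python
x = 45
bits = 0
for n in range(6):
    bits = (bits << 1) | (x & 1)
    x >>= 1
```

Reverse lowest 6 bits of 45
`bits` takes the values: 0 → 1 → 2 → 5 → 11 → 22 → 45

Answer: 45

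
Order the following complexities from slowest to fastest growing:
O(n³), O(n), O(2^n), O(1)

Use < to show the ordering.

Ordered by growth rate: O(1) < O(n) < O(n³) < O(2^n)

Answer: O(1) < O(n) < O(n³) < O(2^n)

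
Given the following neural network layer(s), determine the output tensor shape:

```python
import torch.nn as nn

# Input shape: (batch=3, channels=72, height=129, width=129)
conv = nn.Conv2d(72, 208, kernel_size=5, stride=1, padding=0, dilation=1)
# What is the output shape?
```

Input: (3, 72, 129, 129) -> Output: (3, 208, 125, 125)

Answer: (3, 208, 125, 125)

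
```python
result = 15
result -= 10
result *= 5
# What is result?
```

Trace:
`result = 15` → result = 15
`result -= 10` → result = 5
`result *= 5` → result = 25
So result = 25

Answer: 25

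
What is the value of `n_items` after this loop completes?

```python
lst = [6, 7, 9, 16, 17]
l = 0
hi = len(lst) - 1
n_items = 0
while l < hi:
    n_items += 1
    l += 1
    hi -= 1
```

Iterations until pointers meet (list length 5)
`n_items` takes the values: 0 → 1 → 2

Answer: 2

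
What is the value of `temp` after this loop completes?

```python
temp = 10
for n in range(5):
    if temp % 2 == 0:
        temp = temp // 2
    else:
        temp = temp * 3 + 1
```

Collatz-style transformation from 10
`temp` takes the values: 10 → 5 → 16 → 8 → 4 → 2

Answer: 2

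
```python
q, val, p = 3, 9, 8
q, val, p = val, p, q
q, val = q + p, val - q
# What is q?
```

Trace:
`q, val, p = 3, 9, 8` → q = 3; val = 9; p = 8
`q, val, p = val, p, q` → q = 9; val = 8; p = 3
`q, val = q + p, val - q` → q = 12; val = -1
So q = 12

Answer: 12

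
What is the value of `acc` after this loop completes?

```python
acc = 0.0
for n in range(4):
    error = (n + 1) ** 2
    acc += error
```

Sum of squared losses 1² + 2² + ... + 4²
`acc` takes the values: 0.0 → 1.0 → 5.0 → 14.0 → 30.0

Answer: 30.0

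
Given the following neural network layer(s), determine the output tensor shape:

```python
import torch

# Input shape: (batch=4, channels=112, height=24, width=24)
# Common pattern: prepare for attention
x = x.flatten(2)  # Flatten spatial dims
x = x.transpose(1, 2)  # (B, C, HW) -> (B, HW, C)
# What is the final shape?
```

Input: (4, 112, 24, 24) -> after flatten(2): (4, 112, 576) -> Output: (4, 576, 112)

Answer: (4, 576, 112)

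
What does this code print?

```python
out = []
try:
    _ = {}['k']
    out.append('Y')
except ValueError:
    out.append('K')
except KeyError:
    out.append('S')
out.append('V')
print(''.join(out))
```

Execution trace: 'S' (except KeyError) → 'V' (after the try/except). Output: SV

Answer: SV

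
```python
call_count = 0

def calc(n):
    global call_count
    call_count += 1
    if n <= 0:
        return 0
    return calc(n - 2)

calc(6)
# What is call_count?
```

Linear recursion stepping by 2: 4 calls from n=6 down to ≤0.

Answer: 4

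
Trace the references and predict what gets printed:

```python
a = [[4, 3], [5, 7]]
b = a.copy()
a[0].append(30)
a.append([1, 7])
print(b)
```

Key concept: shallow copy with nested lists.
Step by step:
`a = [[4, 3], [5, 7]]` → a = [[4, 3], [5, 7]]
`b = a.copy()` → b = [[4, 3], [5, 7]]
`a[0].append(30)` → a = [[4, 3, 30], [5, 7]]; b = [[4, 3, 30], [5, 7]]
`a.append([1, 7])` → a = [[4, 3, 30], [5, 7], [1, 7]]
`print(b)` → prints [[4, 3, 30], [5, 7]]

Answer: [[4, 3, 30], [5, 7]]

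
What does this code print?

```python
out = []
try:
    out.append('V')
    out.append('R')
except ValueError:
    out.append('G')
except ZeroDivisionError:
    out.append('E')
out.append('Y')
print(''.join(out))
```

Execution trace: 'V' (try body) → 'R' (try body, no exception) → 'Y' (after the try/except). Output: VRY

Answer: VRY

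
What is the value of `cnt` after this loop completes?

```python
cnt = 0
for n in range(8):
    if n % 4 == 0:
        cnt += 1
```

Count numbers divisible by 4 in range(8)
`cnt` takes the values: 0 → 1 → 2

Answer: 2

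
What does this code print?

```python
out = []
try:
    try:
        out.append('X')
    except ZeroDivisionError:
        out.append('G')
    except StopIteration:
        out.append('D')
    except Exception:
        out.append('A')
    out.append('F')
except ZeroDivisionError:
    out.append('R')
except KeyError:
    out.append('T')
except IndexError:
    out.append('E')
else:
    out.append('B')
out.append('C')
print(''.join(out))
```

Execution trace: 'X' (inner try body, no exception) → 'F' (try body, no exception) → 'B' (else) → 'C' (after the try/except). Output: XFBC

Answer: XFBC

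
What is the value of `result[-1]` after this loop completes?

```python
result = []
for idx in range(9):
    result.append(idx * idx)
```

Last element of squares 0 to 8
`result` takes the values: [] → [0] → [0, 1] → [0, 1, 4] → [0, 1, 4, 9] → [0, 1, 4, 9, 16] → [0, 1, 4, 9, 16, 25] → [0, 1, 4, 9, 16, 25, 36] → [0, 1, 4, 9, 16, 25, 36, 49] → [0, 1, 4, 9, 16, 25, 36, 49, 64]
So `result[-1]` = 64

Answer: 64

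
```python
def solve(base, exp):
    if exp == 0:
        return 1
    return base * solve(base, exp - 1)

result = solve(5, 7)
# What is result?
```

solve(5, 7) = 5 * 5 * 5 * 5 * 5 * 5 * 5 = 78125

Answer: 78125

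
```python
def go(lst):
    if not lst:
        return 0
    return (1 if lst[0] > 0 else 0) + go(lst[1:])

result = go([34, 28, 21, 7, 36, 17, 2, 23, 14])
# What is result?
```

Count of positive elements in [34, 28, 21, 7, 36, 17, 2, 23, 14] = 9

Answer: 9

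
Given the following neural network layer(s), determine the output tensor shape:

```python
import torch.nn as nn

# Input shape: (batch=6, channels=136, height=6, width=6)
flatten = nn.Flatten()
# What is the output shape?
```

Input: (6, 136, 6, 6) -> Output: (6, 4896)

Answer: (6, 4896)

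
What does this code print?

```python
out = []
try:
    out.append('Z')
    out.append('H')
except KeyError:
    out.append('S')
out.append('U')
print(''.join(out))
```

Execution trace: 'Z' (try body) → 'H' (try body, no exception) → 'U' (after the try/except). Output: ZHU

Answer: ZHU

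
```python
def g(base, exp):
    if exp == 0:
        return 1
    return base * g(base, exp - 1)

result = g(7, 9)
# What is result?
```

g(7, 9) = 7 * 7 * 7 * 7 * 7 * 7 * 7 * 7 * 7 = 40353607

Answer: 40353607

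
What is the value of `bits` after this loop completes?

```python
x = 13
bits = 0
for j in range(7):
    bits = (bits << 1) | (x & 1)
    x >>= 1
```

Reverse lowest 7 bits of 13
`bits` takes the values: 0 → 1 → 2 → 5 → 11 → 22 → 44 → 88

Answer: 88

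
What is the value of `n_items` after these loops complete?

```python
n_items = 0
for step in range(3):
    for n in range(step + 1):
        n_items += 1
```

Triangle: 1 + 2 + ... + 3
`n_items` takes the values: 0 → 1 → 2 → 3 → 4 → 5 → 6

Answer: 6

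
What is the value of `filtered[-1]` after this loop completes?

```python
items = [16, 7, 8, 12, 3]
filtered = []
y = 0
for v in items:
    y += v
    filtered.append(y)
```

Cumulative sum ends at 46
`filtered` takes the values: [] → [16] → [16, 23] → [16, 23, 31] → [16, 23, 31, 43] → [16, 23, 31, 43, 46]
So `filtered[-1]` = 46

Answer: 46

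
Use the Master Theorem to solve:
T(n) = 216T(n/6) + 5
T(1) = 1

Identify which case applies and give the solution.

a=216, b=6, f(n)=5. log_6(216) = 3. Since c=0 < 3, Case 1 applies: T(n) = Θ(n^log_b(a)) = O(n^3).

Answer: O(n^3) - Case 1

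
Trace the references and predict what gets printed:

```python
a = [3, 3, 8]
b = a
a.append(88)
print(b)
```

Key concept: basic list aliasing.
Step by step:
`a = [3, 3, 8]` → a = [3, 3, 8]
`b = a` → b = [3, 3, 8] (same object as a)
`a.append(88)` → a = [3, 3, 8, 88] (same object as b); b = [3, 3, 8, 88] (same object as a)
`print(b)` → prints [3, 3, 8, 88]

Answer: [3, 3, 8, 88]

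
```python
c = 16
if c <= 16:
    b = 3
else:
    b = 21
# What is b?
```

Trace:
`c = 16` → c = 16
`if c <= 16: ...` → c <= 16 is True → b = 3
So b = 3

Answer: 3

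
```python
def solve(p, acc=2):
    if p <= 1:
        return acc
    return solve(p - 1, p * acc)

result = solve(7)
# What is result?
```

Accumulator trace (n, acc): (7, 2) -> (6, 14) -> (5, 84) -> (4, 420) -> (3, 1680) -> (2, 5040) -> (1, 10080) -> return 10080

Answer: 10080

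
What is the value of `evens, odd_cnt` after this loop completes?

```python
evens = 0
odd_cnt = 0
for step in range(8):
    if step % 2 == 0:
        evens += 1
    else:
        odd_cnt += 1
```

Count evens and odds in range(8)
`evens, odd_cnt` takes the values: (0, 0) → (1, 0) → (1, 1) → (2, 1) → (2, 2) → (3, 2) → (3, 3) → (4, 3) → (4, 4)

Answer: 4, 4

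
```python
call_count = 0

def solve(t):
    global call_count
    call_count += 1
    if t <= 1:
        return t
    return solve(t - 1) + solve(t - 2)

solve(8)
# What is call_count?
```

Calls(t) = 1 + Calls(t-1) + Calls(t-2); Calls(0)=Calls(1)=1. For t=8 this gives 67.

Answer: 67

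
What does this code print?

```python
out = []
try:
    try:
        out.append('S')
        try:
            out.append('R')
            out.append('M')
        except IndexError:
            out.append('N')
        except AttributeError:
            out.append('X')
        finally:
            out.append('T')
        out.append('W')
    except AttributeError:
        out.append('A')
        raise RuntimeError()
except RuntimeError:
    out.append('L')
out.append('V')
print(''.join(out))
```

Execution trace: 'S' (try body) → 'R' (inner try body) → 'M' (inner try body, no exception) → 'T' (inner finally) → 'W' (try body, no exception) → 'V' (after the try/except). Output: SRMTWV

Answer: SRMTWV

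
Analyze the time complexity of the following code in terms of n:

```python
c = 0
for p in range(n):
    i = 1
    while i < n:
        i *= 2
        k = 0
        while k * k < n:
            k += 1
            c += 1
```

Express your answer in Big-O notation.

Each loop level contributes: n × log n × √n. Multiplying the contributions gives O(n√n log n).

Answer: O(n√n log n)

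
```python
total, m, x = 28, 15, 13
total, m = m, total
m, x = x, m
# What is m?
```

Trace:
`total, m, x = 28, 15, 13` → total = 28; m = 15; x = 13
`total, m = m, total` → total = 15; m = 28
`m, x = x, m` → m = 13; x = 28
So m = 13

Answer: 13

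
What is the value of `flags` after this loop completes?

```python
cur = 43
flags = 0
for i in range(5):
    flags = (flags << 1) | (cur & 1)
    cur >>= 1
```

Reverse lowest 5 bits of 43
`flags` takes the values: 0 → 1 → 3 → 6 → 13 → 26

Answer: 26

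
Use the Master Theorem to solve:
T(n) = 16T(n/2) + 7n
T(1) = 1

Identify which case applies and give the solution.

a=16, b=2, f(n)=7n. log_2(16) = 4. Since c=1 < 4, Case 1 applies: T(n) = Θ(n^log_b(a)) = O(n^4).

Answer: O(n^4) - Case 1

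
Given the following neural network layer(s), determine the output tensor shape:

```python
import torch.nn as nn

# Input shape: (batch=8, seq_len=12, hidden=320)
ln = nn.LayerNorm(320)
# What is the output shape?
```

Input: (8, 12, 320) -> Output: (8, 12, 320)

Answer: (8, 12, 320)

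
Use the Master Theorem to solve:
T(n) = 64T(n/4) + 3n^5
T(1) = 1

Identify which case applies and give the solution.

a=64, b=4, f(n)=3n^5. log_4(64) = 3. Since c=5 > 3 and the regularity condition holds (64(n/4)^5 = (64/4^5)n^5 with 64/4^5 < 1), Case 3 applies: T(n) = Θ(f(n)) = O(n^5).

Answer: O(n^5) - Case 3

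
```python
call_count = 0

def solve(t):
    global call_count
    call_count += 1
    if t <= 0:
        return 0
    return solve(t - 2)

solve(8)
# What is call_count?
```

Linear recursion stepping by 2: 5 calls from t=8 down to ≤0.

Answer: 5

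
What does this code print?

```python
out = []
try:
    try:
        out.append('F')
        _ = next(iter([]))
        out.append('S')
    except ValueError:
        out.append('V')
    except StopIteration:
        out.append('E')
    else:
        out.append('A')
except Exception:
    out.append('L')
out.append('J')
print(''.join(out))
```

Execution trace: 'F' (inner try body) → 'E' (inner except StopIteration) → 'J' (after the try/except). Output: FEJ

Answer: FEJ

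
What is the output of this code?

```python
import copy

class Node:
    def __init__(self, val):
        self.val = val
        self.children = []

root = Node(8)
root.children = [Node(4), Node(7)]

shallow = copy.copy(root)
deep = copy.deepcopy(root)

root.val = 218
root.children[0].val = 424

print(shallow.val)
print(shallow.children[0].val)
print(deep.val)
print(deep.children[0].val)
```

Key concept: deep copy with custom objects.
Step by step:
`root = Node(8)` → root = Node(val=8, children=[])
`root.children = [Node(4), Node(7)]` → root = Node(val=8, children=[Node(val=4, children=[]), Node(val=7, children=[])])
`shallow = copy.copy(root)` → shallow = Node(val=8, children=[Node(val=4, children=[]), Node(val=7, children=[])])
`deep = copy.deepcopy(root)` → deep = Node(val=8, children=[Node(val=4, children=[]), Node(val=7, children=[])])
`root.val = 218` → root = Node(val=218, children=[Node(val=4, children=[]), Node(val=7, children=[])])
`root.children[0].val = 424` → root = Node(val=218, children=[Node(val=424, children=[]), Node(val=7, children=[])]); shallow = Node(val=8, children=[Node(val=424, children=[]), Node(val=7, children=[])])
`print(shallow.val)` → prints 8
`print(shallow.children[0].val)` → prints 424
`print(deep.val)` → prints 8
`print(deep.children[0].val)` → prints 4

Answer:
8
424
8
4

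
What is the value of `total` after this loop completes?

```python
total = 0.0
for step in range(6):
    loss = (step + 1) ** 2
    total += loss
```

Sum of squared losses 1² + 2² + ... + 6²
`total` takes the values: 0.0 → 1.0 → 5.0 → 14.0 → 30.0 → 55.0 → 91.0

Answer: 91.0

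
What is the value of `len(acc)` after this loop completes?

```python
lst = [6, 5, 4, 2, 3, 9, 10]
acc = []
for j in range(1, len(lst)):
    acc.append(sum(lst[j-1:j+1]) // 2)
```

Number of 2-element averages
`acc` takes the values: [] → [5] → [5, 4] → [5, 4, 3] → [5, 4, 3, 2] → [5, 4, 3, 2, 6] → [5, 4, 3, 2, 6, 9]
So `len(acc)` = 6

Answer: 6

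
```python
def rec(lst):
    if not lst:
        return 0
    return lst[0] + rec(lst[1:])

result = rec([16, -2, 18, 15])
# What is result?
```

16 + (-2) + 18 + 15 + 0 = 47

Answer: 47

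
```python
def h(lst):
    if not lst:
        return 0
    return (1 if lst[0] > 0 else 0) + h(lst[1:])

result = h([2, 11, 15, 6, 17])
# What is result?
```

Count of positive elements in [2, 11, 15, 6, 17] = 5

Answer: 5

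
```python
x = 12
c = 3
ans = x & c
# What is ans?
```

Trace:
`x = 12` → x = 12
`c = 3` → c = 3
`ans = x & c` → ans = 0
So ans = 0

Answer: 0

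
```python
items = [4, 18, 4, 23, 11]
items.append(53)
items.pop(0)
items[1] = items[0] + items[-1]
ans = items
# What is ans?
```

Trace:
`items = [4, 18, 4, 23, 11]` → items = [4, 18, 4, 23, 11]
`items.append(53)` → items = [4, 18, 4, 23, 11, 53]
`items.pop(0)` → items = [18, 4, 23, 11, 53]
`items[1] = items[0] + items[-1]` → items = [18, 71, 23, 11, 53]
`ans = items` → ans = [18, 71, 23, 11, 53]
So ans = [18, 71, 23, 11, 53]

Answer: [18, 71, 23, 11, 53]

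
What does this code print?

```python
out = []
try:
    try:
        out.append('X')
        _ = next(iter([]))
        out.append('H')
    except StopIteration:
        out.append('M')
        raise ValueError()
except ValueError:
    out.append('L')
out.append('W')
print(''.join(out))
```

Execution trace: 'X' (inner try body) → 'M' (inner except StopIteration) → 'L' (outer except ValueError) → 'W' (after the try/except). Output: XMLW

Answer: XMLW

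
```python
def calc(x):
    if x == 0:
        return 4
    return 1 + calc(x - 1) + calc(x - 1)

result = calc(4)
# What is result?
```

calc(x) = 1 + 2·calc(x-1), calc(0)=4. Closed form: (4+1)·2^4 - 1 = 79.

Answer: 79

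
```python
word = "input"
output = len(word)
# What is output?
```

Trace:
`word = "input"` → word = 'input'
`output = len(word)` → output = 5
So output = 5

Answer: 5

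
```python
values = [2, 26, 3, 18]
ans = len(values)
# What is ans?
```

Trace:
`values = [2, 26, 3, 18]` → values = [2, 26, 3, 18]
`ans = len(values)` → ans = 4
So ans = 4

Answer: 4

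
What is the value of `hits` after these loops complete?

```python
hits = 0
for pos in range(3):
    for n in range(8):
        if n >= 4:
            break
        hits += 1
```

Inner breaks at 4, outer runs 3 times
`hits` takes the values: 0 → 1 → 2 → 3 → 4 → 5 → 6 → 7 → 8 → 9 → 10 → 11 → 12

Answer: 12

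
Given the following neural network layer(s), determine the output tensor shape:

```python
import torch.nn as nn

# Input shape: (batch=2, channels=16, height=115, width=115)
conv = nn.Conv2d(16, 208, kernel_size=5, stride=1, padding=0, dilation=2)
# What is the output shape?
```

Input: (2, 16, 115, 115) -> Output: (2, 208, 107, 107)

Answer: (2, 208, 107, 107)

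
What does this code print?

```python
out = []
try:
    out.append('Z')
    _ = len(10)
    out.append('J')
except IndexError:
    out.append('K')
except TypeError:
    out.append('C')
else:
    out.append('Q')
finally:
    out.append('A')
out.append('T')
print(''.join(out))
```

Execution trace: 'Z' (try body) → 'C' (except TypeError) → 'A' (finally) → 'T' (after the try/except). Output: ZCAT

Answer: ZCAT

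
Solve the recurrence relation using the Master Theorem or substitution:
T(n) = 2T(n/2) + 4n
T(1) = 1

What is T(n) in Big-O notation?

By Master Theorem: a=2, b=2, f(n)=4n. Since log_2(2) = 1 and f(n) = Θ(n^1), Case 2 applies. T(n) = O(n log n).

Answer: O(n log n)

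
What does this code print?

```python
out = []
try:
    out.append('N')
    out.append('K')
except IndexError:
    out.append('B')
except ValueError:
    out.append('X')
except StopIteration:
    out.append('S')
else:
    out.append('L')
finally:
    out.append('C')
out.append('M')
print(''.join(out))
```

Execution trace: 'N' (try body) → 'K' (try body, no exception) → 'L' (else) → 'C' (finally) → 'M' (after the try/except). Output: NKLCM

Answer: NKLCM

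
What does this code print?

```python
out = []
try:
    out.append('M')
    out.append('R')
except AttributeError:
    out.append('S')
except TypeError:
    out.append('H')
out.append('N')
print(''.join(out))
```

Execution trace: 'M' (try body) → 'R' (try body, no exception) → 'N' (after the try/except). Output: MRN

Answer: MRN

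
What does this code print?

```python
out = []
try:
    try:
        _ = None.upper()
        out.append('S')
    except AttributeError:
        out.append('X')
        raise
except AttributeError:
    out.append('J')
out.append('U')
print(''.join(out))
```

Execution trace: 'X' (inner except AttributeError) → 'J' (outer except AttributeError) → 'U' (after the try/except). Output: XJU

Answer: XJU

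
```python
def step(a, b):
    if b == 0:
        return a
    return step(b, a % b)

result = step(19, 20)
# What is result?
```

step(19, 20) -> step(20, 19) -> step(19, 1) -> step(1, 0) -> 1

Answer: 1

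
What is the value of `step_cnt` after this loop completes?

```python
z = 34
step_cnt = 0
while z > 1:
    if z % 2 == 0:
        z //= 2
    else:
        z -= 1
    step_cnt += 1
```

Steps to reduce 34 to 1
`step_cnt` takes the values: 0 → 1 → 2 → 3 → 4 → 5 → 6

Answer: 6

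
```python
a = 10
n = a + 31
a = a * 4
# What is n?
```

Trace:
`a = 10` → a = 10
`n = a + 31` → n = 41
`a = a * 4` → a = 40
So n = 41

Answer: 41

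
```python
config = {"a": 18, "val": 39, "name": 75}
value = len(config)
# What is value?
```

Trace:
`config = {"a": 18, "val": 39, "name": 75}` → config = {'a': 18, 'val': 39, 'name': 75}
`value = len(config)` → value = 3
So value = 3

Answer: 3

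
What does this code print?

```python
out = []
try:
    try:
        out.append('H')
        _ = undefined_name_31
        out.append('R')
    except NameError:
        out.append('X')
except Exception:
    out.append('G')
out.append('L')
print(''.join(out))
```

Execution trace: 'H' (inner try body) → 'X' (inner except NameError) → 'L' (after the try/except). Output: HXL

Answer: HXL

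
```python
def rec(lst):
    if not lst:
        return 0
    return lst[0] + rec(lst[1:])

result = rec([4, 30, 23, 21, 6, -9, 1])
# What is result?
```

4 + 30 + 23 + 21 + 6 + (-9) + 1 + 0 = 76

Answer: 76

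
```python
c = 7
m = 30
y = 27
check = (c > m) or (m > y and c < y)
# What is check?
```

Trace:
`c = 7` → c = 7
`m = 30` → m = 30
`y = 27` → y = 27
`check = (c > m) or (m > y and c < y)` → check = True
So check = True

Answer: True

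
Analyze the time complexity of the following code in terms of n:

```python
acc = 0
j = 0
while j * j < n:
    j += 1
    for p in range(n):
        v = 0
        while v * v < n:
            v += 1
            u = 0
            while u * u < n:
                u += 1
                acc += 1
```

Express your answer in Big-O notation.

Each loop level contributes: √n × n × √n × √n. Multiplying the contributions gives O(n^2√n).

Answer: O(n^2√n)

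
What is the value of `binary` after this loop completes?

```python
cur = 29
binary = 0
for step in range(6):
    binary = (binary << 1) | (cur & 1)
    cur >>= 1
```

Reverse lowest 6 bits of 29
`binary` takes the values: 0 → 1 → 2 → 5 → 11 → 23 → 46

Answer: 46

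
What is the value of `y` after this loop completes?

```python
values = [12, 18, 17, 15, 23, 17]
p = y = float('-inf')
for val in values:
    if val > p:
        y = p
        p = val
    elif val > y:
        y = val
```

Second largest (with repeats) in [12, 18, 17, 15, 23, 17]
`y` takes the values: -inf → 12 → 17 → 18

Answer: 18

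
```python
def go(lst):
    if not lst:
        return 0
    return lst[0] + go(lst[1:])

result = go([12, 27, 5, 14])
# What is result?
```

12 + 27 + 5 + 14 + 0 = 58

Answer: 58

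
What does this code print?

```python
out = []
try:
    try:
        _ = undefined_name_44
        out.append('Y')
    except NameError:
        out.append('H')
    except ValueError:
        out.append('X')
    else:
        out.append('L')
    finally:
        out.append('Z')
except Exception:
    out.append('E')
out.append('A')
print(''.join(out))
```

Execution trace: 'H' (inner except NameError) → 'Z' (inner finally) → 'A' (after the try/except). Output: HZA

Answer: HZA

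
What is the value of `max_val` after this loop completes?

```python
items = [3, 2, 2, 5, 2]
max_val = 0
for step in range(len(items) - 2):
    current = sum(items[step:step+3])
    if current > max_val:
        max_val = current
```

Max sum of 3-element window in [3, 2, 2, 5, 2]
`max_val` takes the values: 0 → 7 → 9

Answer: 9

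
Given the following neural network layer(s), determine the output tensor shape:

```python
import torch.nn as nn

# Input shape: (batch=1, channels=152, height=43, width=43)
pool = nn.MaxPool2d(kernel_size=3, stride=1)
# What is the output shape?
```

Input: (1, 152, 43, 43) -> Output: (1, 152, 41, 41)

Answer: (1, 152, 41, 41)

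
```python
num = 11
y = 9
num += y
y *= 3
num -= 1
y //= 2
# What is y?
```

Trace:
`num = 11` → num = 11
`y = 9` → y = 9
`num += y` → num = 20
`y *= 3` → y = 27
`num -= 1` → num = 19
`y //= 2` → y = 13
So y = 13

Answer: 13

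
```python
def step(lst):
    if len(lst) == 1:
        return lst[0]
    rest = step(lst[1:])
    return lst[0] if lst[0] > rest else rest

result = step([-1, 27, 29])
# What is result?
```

Recursive max over [-1, 27, 29] = 29

Answer: 29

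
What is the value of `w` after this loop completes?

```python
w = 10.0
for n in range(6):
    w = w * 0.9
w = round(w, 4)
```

Exponential decay: 10.0 * 0.9^6
`w` takes the values: 10.0 → 9.0 → 8.1 → 7.29 → 6.561 → 5.9049 → 5.31441 → 5.3144

Answer: 5.3144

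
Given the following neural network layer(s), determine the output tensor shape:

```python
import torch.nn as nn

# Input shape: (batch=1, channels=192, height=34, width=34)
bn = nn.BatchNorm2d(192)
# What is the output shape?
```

Input: (1, 192, 34, 34) -> Output: (1, 192, 34, 34)

Answer: (1, 192, 34, 34)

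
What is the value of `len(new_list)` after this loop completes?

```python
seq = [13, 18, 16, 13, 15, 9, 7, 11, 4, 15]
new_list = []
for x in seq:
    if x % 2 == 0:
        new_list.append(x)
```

Count even numbers in [13, 18, 16, 13, 15, 9, 7, 11, 4, 15]
`new_list` takes the values: [] → [18] → [18, 16] → [18, 16, 4]
So `len(new_list)` = 3

Answer: 3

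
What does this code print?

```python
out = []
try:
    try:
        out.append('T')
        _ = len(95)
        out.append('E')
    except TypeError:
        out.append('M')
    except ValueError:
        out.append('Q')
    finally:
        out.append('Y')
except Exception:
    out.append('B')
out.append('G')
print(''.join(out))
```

Execution trace: 'T' (inner try body) → 'M' (inner except TypeError) → 'Y' (inner finally) → 'G' (after the try/except). Output: TMYG

Answer: TMYG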